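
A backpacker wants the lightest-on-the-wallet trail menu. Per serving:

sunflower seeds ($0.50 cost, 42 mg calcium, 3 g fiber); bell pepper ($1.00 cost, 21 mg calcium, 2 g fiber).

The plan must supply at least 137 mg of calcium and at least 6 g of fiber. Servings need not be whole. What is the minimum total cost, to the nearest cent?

At the optimum either one food covers both requirements or two foods hit both targets exactly; no other combination can be cheaper.
sunflower seeds only: max(137/42, 6/3) = 3.262 servings → $1.63.
bell pepper only: max(137/21, 6/2) = 6.524 servings → $6.52.
sunflower seeds + bell pepper with both targets exact would need a negative amount; discard.
So the least-cost plan costs $1.63.

$1.63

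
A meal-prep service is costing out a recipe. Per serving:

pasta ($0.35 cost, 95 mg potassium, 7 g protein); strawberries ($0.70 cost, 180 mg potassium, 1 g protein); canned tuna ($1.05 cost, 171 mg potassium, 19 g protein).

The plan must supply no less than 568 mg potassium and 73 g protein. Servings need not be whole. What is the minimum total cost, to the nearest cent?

Check every corner: each single food scaled to meet both minima, and each pair solved so both constraints bind.
pasta only: max(568/95, 73/7) = 10.43 servings → $3.65.
strawberries only: max(568/180, 73/1) = 73 servings → $51.10.
canned tuna only: max(568/171, 73/19) = 3.842 servings → $4.03.
pasta + strawberries: intersection lies outside the first quadrant.
pasta + canned tuna with both targets exact would need a negative amount; discard.
strawberries + canned tuna: intersection lies outside the first quadrant.
Cheapest feasible corner: $3.65.

$3.65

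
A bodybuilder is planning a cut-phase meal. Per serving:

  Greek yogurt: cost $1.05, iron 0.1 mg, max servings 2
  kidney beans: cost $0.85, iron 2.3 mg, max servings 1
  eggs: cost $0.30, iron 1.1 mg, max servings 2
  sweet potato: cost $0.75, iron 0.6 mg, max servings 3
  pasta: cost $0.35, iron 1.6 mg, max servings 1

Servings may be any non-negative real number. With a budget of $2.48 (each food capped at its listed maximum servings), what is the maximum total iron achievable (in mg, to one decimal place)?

Iron per dollar: pasta 4.571, eggs 3.667, kidney beans 2.706, sweet potato 0.8, Greek yogurt 0.09524.
Take 1 serving of pasta: spends $0.35, +1.6 mg iron (running total 1.6 mg).
Take 2 servings of eggs: spends $0.60, +2.2 mg iron (running total 3.8 mg).
Take 1 serving of kidney beans: spends $0.85, +2.3 mg iron (running total 6.1 mg).
Take 0.9067 servings of sweet potato: spends $0.68, +0.5 mg iron (running total 6.6 mg).
Greedy by best ratio exhausts the cost allowance optimally: 6.6 mg.

6.6 mg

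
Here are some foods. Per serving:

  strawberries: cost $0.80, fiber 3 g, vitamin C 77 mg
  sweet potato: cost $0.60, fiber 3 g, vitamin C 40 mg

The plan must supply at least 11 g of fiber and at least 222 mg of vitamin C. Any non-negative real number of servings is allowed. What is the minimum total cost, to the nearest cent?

strawberries only: max(11/3, 222/77) = 3.667 servings → $2.93.
sweet potato only: max(11/3, 222/40) = 5.55 servings → $3.33.
strawberries + sweet potato with both tight: 2.036 servings and 1.631 servings → $2.61.
The minimum over all feasible corners is $2.61.

$2.61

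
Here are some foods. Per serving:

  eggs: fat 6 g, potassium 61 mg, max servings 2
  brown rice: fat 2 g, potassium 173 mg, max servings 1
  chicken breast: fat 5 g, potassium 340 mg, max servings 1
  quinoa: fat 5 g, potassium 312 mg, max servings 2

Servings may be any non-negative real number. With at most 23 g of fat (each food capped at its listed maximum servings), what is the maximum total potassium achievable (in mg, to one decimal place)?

1198.0 mg

Potassium per g fat: brown rice 86.5, chicken breast 68, quinoa 62.4, eggs 10.17.
Take 1 serving of brown rice: uses 2 g fat, +173.0 mg potassium (running total 173.0 mg).
Take 1 serving of chicken breast: uses 5 g fat, +340.0 mg potassium (running total 513.0 mg).
Take 2 servings of quinoa: uses 10 g fat, +624.0 mg potassium (running total 1137.0 mg).
Take 1 serving of eggs: uses 6 g fat, +61.0 mg potassium (running total 1198.0 mg).
Greedy by best ratio exhausts the fat allowance optimally: 1198.0 mg.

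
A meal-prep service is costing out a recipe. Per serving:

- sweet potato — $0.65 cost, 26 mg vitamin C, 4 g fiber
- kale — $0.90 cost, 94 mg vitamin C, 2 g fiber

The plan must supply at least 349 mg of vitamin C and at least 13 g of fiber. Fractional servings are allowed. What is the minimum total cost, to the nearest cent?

$3.99

Two binding constraints pin down two serving amounts, so the optimal mix uses at most two foods. The candidates are each food alone (scaled to the tighter of vitamin C/fiber) and each pair with both constraints tight.
sweet potato only: max(349/26, 13/4) = 13.42 servings → $8.72.
kale only: max(349/94, 13/2) = 6.5 servings → $5.85.
sweet potato + kale with both tight: 1.617 servings and 3.265 servings → $3.99.
So the least-cost plan costs $3.99.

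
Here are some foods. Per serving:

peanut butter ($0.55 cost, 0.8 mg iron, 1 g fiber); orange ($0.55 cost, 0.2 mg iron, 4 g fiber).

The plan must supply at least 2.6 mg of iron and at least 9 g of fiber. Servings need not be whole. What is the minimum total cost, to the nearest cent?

$2.42

With two linear requirements the optimum uses one or two foods; enumerate the corners.
peanut butter only: max(2.6/0.8, 9/1) = 9 servings → $4.95.
orange only: max(2.6/0.2, 9/4) = 13 servings → $7.15.
peanut butter + orange with both tight: 2.867 servings and 1.533 servings → $2.42.
Cheapest feasible corner: $2.42.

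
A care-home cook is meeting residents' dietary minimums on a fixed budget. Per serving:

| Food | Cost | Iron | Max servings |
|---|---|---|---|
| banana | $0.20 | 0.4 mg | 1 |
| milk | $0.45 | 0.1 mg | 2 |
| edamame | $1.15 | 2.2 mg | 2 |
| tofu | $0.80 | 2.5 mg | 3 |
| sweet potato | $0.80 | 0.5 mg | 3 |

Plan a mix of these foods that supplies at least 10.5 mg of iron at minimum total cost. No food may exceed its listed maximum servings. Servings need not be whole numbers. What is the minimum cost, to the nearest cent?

$3.96

Cost per mg of iron: tofu $0.3200, banana $0.5000, edamame $0.5227, sweet potato $1.6000, milk $4.5000.
Take 3 servings of tofu: +7.5 mg iron for $2.40 (total $2.40, still need 3.0 mg).
Take 1 serving of banana: +0.4 mg iron for $0.20 (total $2.60, still need 2.6 mg).
Take 1.182 servings of edamame: +2.6 mg iron for $1.36 (total $3.96, still need 0.0 mg).
Filling from the cheapest source first is optimal under one linear minimum: $3.96.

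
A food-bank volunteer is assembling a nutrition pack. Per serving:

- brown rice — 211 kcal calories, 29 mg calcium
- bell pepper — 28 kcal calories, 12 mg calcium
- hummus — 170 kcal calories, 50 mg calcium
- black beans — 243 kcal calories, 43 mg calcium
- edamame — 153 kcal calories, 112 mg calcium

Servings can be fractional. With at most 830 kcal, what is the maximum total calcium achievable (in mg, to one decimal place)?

607.6 mg

Calcium per kcal: edamame 0.732, bell pepper 0.4286, hummus 0.2941, black beans 0.177, brown rice 0.1374.
With no serving limits, spend the whole calories allowance on edamame: 830 kcal / 153 kcal × 112 mg = 607.6 mg.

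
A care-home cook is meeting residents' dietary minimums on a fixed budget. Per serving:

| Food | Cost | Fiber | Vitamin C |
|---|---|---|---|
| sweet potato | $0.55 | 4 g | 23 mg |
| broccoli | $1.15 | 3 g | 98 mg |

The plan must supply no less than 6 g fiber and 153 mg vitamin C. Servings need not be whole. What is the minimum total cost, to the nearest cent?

$1.91

sweet potato only: max(6/4, 153/23) = 6.652 servings → $3.66.
broccoli only: max(6/3, 153/98) = 2 servings → $2.30.
sweet potato + broccoli with both tight: 0.3994 servings and 1.467 servings → $1.91.
The minimum over all feasible corners is $1.91.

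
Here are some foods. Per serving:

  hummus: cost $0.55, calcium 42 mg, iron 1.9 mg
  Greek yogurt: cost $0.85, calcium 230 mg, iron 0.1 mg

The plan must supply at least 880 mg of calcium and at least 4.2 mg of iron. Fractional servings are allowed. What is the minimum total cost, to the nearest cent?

Minimising a linear cost over {calcium ≥ 880, iron ≥ 4.2, servings ≥ 0} — the optimum is at a vertex, using one or two foods.
hummus only: max(880/42, 4.2/1.9) = 20.95 servings → $11.52.
Greek yogurt only: max(880/230, 4.2/0.1) = 42 servings → $35.70.
hummus + Greek yogurt with both tight: 2.029 servings and 3.456 servings → $4.05.
The minimum over all feasible corners is $4.05.

$4.05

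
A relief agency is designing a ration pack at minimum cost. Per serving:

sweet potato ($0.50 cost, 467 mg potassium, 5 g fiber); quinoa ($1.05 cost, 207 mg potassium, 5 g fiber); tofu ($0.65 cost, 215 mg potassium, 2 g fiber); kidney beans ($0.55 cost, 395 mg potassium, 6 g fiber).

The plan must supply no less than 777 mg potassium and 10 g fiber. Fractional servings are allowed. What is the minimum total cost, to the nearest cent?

$0.95

sweet potato only: max(777/467, 10/5) = 2 servings → $1.00.
quinoa only: max(777/207, 10/5) = 3.754 servings → $3.94.
tofu only: max(777/215, 10/2) = 5 servings → $3.25.
kidney beans only: max(777/395, 10/6) = 1.967 servings → $1.08.
sweet potato + quinoa with both tight: 1.396 servings and 0.6038 servings → $1.33.
sweet potato + tofu: intersection lies outside the first quadrant.
sweet potato + kidney beans with both tight: 0.8609 servings and 0.9492 servings → $0.95.
quinoa + tofu with both tight: 0.9017 servings and 2.746 servings → $2.73.
quinoa + kidney beans: the both-tight solution has a negative serving — not a feasible corner.
tofu + kidney beans with both tight: 1.424 servings and 1.192 servings → $1.58.
So the least-cost plan costs $0.95.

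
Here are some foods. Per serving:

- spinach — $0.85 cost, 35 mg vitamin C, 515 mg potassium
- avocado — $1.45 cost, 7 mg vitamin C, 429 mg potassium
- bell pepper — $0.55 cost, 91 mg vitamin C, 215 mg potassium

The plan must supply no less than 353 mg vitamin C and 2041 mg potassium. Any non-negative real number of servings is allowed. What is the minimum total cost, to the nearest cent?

$3.92

Minimising a linear cost over {vitamin C ≥ 353, potassium ≥ 2041, servings ≥ 0} — the optimum is at a vertex, using one or two foods.
spinach only: max(353/35, 2041/515) = 10.09 servings → $8.57.
avocado only: max(353/7, 2041/429) = 50.43 servings → $73.12.
bell pepper only: max(353/91, 2041/215) = 9.493 servings → $5.22.
spinach + avocado: intersection lies outside the first quadrant.
spinach + bell pepper with both tight: 2.792 servings and 2.805 servings → $3.92.
avocado + bell pepper with both tight: 2.926 servings and 3.654 servings → $6.25.
Cheapest feasible corner: $3.92.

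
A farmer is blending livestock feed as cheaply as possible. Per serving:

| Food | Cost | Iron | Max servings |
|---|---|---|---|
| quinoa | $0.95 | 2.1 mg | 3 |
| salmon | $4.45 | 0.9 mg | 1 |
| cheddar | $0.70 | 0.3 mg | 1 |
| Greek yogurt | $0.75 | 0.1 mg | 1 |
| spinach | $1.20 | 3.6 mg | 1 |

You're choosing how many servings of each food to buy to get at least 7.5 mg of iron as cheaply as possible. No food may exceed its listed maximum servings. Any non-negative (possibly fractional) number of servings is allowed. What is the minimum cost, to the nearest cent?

$2.96

Cost per mg of iron: spinach $0.3333, quinoa $0.4524, cheddar $2.3333, salmon $4.9444, Greek yogurt $7.5000.
Take 1 serving of spinach: +3.6 mg iron for $1.20 (total $1.20, still need 3.9 mg).
Take 1.857 servings of quinoa: +3.9 mg iron for $1.76 (total $2.96, still need 0.0 mg).
Greedy by cheapest-per-mg is optimal for a single linear constraint, so the minimum cost is $2.96.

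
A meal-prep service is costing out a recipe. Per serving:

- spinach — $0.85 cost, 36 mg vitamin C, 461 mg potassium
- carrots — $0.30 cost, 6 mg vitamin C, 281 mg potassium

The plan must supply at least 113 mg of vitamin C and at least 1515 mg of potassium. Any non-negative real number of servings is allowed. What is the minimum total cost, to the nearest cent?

At the optimum either one food covers both requirements or two foods hit both targets exactly; no other combination can be cheaper.
spinach only: max(113/36, 1515/461) = 3.286 servings → $2.79.
carrots only: max(113/6, 1515/281) = 18.83 servings → $5.65.
spinach + carrots with both tight: 3.083 servings and 0.3329 servings → $2.72.
The minimum over all feasible corners is $2.72.

$2.72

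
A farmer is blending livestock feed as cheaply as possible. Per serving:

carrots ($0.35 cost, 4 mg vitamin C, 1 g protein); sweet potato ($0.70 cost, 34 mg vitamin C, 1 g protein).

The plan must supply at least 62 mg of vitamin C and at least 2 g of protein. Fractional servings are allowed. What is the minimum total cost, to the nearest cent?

For a min-cost LP with two ≥-constraints, a basic feasible solution has at most two positive variables.
carrots only: max(62/4, 2/1) = 15.5 servings → $5.42.
sweet potato only: max(62/34, 2/1) = 2 servings → $1.40.
carrots + sweet potato with both tight: 0.2 servings and 1.8 servings → $1.33.
So the least-cost plan costs $1.33.

$1.33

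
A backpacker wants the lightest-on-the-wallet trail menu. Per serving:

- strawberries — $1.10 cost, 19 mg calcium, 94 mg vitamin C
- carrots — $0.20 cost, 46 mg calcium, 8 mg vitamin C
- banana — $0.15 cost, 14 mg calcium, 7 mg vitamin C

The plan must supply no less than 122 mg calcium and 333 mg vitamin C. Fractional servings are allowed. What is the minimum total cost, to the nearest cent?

$4.03

strawberries only: max(122/19, 333/94) = 6.421 servings → $7.06.
carrots only: max(122/46, 333/8) = 41.62 servings → $8.32.
banana only: max(122/14, 333/7) = 47.57 servings → $7.14.
strawberries + carrots with both tight: 3.438 servings and 1.232 servings → $4.03.
strawberries + banana with both tight: 3.219 servings and 4.346 servings → $4.19.
carrots + banana: the both-tight solution has a negative serving — not a feasible corner.
So the least-cost plan costs $4.03.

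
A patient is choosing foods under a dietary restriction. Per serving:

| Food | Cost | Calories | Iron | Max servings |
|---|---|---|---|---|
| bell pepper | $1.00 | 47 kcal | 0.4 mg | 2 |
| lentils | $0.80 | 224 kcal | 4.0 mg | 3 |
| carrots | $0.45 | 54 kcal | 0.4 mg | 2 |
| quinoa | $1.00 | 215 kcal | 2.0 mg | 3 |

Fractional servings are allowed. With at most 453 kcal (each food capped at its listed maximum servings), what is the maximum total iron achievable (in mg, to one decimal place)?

Iron per kcal: lentils 0.01786, quinoa 0.009302, bell pepper 0.008511, carrots 0.007407.
Take 2.022 servings of lentils: uses 453 kcal, +8.1 mg iron (running total 8.1 mg).
Filling greedily by iron-per-kcal is optimal for one linear limit, giving 8.1 mg.

8.1 mg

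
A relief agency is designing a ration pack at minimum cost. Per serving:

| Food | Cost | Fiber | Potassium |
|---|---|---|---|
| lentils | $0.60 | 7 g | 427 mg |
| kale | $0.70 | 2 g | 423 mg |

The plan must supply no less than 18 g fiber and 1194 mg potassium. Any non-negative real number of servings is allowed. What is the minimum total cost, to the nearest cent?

An LP optimum is at a vertex; with two nutrient constraints at most two foods are used. Check each candidate.
lentils only: max(18/7, 1194/427) = 2.796 servings → $1.68.
kale only: max(18/2, 1194/423) = 9 servings → $6.30.
lentils + kale with both tight: 2.48 servings and 0.3189 servings → $1.71.
The minimum over all feasible corners is $1.68.

$1.68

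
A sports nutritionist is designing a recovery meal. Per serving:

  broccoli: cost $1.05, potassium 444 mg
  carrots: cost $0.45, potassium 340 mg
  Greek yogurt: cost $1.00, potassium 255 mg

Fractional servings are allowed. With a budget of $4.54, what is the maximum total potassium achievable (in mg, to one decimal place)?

3430.2 mg

Potassium per dollar: carrots 755.6, broccoli 422.9, Greek yogurt 255.
With no serving limits, spend the whole cost allowance on carrots: $4.54 / $0.45 × 340 mg = 3430.2 mg.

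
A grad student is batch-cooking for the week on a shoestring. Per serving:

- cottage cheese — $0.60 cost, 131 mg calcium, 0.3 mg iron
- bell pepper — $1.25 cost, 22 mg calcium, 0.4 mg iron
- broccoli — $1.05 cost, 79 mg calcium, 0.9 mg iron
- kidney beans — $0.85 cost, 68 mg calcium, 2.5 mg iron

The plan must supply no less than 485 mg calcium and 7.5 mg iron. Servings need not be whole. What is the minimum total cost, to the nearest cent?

$3.69

For a min-cost LP with two ≥-constraints, a basic feasible solution has at most two positive variables.
cottage cheese only: max(485/131, 7.5/0.3) = 25 servings → $15.00.
bell pepper only: max(485/22, 7.5/0.4) = 22.05 servings → $27.56.
broccoli only: max(485/79, 7.5/0.9) = 8.333 servings → $8.75.
kidney beans only: max(485/68, 7.5/2.5) = 7.132 servings → $6.06.
cottage cheese + bell pepper with both tight: 0.6332 servings and 18.28 servings → $23.22.
cottage cheese + broccoli: intersection lies outside the first quadrant.
cottage cheese + kidney beans with both tight: 2.288 servings and 2.725 servings → $3.69.
bell pepper + broccoli with both tight: 13.22 servings and 2.458 servings → $19.11.
bell pepper + kidney beans: the both-tight solution has a negative serving — not a feasible corner.
broccoli + kidney beans with both tight: 5.154 servings and 1.145 servings → $6.38.
The minimum over all feasible corners is $3.69.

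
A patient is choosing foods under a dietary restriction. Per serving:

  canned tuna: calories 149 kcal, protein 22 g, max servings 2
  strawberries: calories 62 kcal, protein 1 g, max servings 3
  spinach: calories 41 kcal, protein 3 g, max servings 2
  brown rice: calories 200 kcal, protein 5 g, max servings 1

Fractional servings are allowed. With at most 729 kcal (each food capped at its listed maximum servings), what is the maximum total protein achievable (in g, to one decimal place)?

Protein per kcal: canned tuna 0.1477, spinach 0.07317, brown rice 0.025, strawberries 0.01613.
Take 2 servings of canned tuna: uses 298 kcal, +44.0 g protein (running total 44.0 g).
Take 2 servings of spinach: uses 82 kcal, +6.0 g protein (running total 50.0 g).
Take 1 serving of brown rice: uses 200 kcal, +5.0 g protein (running total 55.0 g).
Take 2.403 servings of strawberries: uses 149 kcal, +2.4 g protein (running total 57.4 g).
Greedy by best ratio exhausts the calories allowance optimally: 57.4 g.

57.4 g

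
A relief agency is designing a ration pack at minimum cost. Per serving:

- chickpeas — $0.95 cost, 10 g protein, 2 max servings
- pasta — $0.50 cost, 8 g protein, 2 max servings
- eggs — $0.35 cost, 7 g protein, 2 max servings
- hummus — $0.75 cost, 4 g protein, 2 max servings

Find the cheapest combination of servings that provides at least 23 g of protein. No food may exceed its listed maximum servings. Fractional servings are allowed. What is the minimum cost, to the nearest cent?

Cost per g of protein: eggs $0.0500, pasta $0.0625, chickpeas $0.0950, hummus $0.1875.
Take 2 servings of eggs: +14.0 g protein for $0.70 (total $0.70, still need 9.0 g).
Take 1.125 servings of pasta: +9.0 g protein for $0.56 (total $1.26, still need 0.0 g).
Greedy by cheapest-per-g is optimal for a single linear constraint, so the minimum cost is $1.26.

$1.26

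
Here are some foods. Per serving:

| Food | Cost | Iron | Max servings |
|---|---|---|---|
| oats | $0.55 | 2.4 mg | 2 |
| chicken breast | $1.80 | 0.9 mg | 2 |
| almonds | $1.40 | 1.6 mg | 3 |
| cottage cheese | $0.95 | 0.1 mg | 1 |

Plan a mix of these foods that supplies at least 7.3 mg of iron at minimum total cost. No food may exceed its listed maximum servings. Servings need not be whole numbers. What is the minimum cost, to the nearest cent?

$3.29

Cost per mg of iron: oats $0.2292, almonds $0.8750, chicken breast $2.0000, cottage cheese $9.5000.
Take 2 servings of oats: +4.8 mg iron for $1.10 (total $1.10, still need 2.5 mg).
Take 1.562 servings of almonds: +2.5 mg iron for $2.19 (total $3.29, still need 0.0 mg).
Filling from the cheapest source first is optimal under one linear minimum: $3.29.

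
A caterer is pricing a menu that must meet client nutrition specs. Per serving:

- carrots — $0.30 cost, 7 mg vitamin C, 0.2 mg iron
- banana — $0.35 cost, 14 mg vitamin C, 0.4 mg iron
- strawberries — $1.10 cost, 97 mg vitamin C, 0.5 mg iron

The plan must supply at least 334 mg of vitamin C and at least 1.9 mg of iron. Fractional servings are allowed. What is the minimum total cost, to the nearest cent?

An LP optimum is at a vertex; with two nutrient constraints at most two foods are used. Check each candidate.
carrots only: max(334/7, 1.9/0.2) = 47.71 servings → $14.31.
banana only: max(334/14, 1.9/0.4) = 23.86 servings → $8.35.
strawberries only: max(334/97, 1.9/0.5) = 3.8 servings → $4.18.
carrots + banana (both tight): parallel constraints — no distinct corner.
carrots + strawberries with both tight: 1.088 servings and 3.365 servings → $4.03.
banana + strawberries with both tight: 0.544 servings and 3.365 servings → $3.89.
So the least-cost plan costs $3.89.

$3.89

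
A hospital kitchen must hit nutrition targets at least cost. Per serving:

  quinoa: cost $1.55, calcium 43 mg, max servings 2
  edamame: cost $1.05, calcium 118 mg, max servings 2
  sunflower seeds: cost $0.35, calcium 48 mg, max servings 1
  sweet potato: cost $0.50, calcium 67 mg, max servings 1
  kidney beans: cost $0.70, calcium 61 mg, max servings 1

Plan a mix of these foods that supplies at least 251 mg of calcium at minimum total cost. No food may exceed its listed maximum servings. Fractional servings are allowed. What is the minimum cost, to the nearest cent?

Cost per mg of calcium: sunflower seeds $0.0073, sweet potato $0.0075, edamame $0.0089, kidney beans $0.0115, quinoa $0.0360.
Take 1 serving of sunflower seeds: +48.0 mg calcium for $0.35 (total $0.35, still need 203.0 mg).
Take 1 serving of sweet potato: +67.0 mg calcium for $0.50 (total $0.85, still need 136.0 mg).
Take 1.153 servings of edamame: +136.0 mg calcium for $1.21 (total $2.06, still need 0.0 mg).
Filling from the cheapest source first is optimal under one linear minimum: $2.06.

$2.06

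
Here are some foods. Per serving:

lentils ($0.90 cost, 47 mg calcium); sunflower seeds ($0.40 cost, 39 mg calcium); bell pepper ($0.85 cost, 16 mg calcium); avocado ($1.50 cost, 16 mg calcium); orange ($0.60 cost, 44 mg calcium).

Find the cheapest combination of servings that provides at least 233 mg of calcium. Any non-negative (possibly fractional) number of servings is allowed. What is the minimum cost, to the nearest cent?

Cost per mg of calcium: sunflower seeds $0.0103, orange $0.0136, lentils $0.0191, bell pepper $0.0531, avocado $0.0938.
With no serving limits, use only sunflower seeds: 233 mg / 39 mg = 5.974 servings × $0.40 = $2.39.

$2.39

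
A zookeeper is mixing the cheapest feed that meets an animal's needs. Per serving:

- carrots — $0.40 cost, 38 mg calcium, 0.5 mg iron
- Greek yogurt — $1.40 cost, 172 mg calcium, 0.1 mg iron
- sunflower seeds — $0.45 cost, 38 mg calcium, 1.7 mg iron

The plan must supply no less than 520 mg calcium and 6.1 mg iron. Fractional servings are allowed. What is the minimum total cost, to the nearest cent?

carrots only: max(520/38, 6.1/0.5) = 13.68 servings → $5.47.
Greek yogurt only: max(520/172, 6.1/0.1) = 61 servings → $85.40.
sunflower seeds only: max(520/38, 6.1/1.7) = 13.68 servings → $6.16.
carrots + Greek yogurt with both tight: 12.13 servings and 0.3431 servings → $5.33.
carrots + sunflower seeds with both targets exact would need a negative amount; discard.
Greek yogurt + sunflower seeds with both tight: 2.26 servings and 3.455 servings → $4.72.
The minimum over all feasible corners is $4.72.

$4.72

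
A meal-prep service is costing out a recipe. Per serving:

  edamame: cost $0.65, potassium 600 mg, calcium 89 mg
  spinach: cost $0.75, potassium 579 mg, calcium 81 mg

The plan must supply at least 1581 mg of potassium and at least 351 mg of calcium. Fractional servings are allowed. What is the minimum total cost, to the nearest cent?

$2.56

An LP optimum is at a vertex; with two nutrient constraints at most two foods are used. Check each candidate.
edamame only: max(1581/600, 351/89) = 3.944 servings → $2.56.
spinach only: max(1581/579, 351/81) = 4.333 servings → $3.25.
edamame + spinach with both targets exact would need a negative amount; discard.
Cheapest feasible corner: $2.56.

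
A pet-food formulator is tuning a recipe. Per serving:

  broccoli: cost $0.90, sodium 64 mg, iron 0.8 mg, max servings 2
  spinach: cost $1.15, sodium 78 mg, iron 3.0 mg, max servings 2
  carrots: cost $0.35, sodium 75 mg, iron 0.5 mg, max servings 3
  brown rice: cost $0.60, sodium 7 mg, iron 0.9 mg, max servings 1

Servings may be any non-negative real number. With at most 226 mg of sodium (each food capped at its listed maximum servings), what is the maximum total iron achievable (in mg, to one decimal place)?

7.7 mg

Iron per mg sodium: brown rice 0.1286, spinach 0.03846, broccoli 0.0125, carrots 0.006667.
Take 1 serving of brown rice: uses 7 mg sodium, +0.9 mg iron (running total 0.9 mg).
Take 2 servings of spinach: uses 156 mg sodium, +6.0 mg iron (running total 6.9 mg).
Take 0.9844 servings of broccoli: uses 63 mg sodium, +0.8 mg iron (running total 7.7 mg).
Filling greedily by iron-per-mg sodium is optimal for one linear limit, giving 7.7 mg.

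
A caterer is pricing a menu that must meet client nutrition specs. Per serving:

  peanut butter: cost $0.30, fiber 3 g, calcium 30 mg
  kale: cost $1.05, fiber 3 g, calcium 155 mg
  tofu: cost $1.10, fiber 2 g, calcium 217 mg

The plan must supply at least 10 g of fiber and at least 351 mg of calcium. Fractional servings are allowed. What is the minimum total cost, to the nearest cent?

$2.15

For a min-cost LP with two ≥-constraints, a basic feasible solution has at most two positive variables.
peanut butter only: max(10/3, 351/30) = 11.7 servings → $3.51.
kale only: max(10/3, 351/155) = 3.333 servings → $3.50.
tofu only: max(10/2, 351/217) = 5 servings → $5.50.
peanut butter + kale with both tight: 1.325 servings and 2.008 servings → $2.51.
peanut butter + tofu with both tight: 2.484 servings and 1.274 servings → $2.15.
kale + tofu: the both-tight solution has a negative serving — not a feasible corner.
The minimum over all feasible corners is $2.15.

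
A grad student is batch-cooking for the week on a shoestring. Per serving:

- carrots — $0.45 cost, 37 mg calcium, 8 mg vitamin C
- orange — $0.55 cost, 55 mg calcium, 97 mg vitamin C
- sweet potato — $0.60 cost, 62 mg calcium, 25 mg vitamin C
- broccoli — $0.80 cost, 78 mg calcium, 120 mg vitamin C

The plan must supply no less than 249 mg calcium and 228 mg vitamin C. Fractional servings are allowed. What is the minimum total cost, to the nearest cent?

$2.44

This is a tiny linear program; its minimum lies at a vertex of the feasible set. List the vertices and price them.
carrots only: max(249/37, 228/8) = 28.5 servings → $12.82.
orange only: max(249/55, 228/97) = 4.527 servings → $2.49.
sweet potato only: max(249/62, 228/25) = 9.12 servings → $5.47.
broccoli only: max(249/78, 228/120) = 3.192 servings → $2.55.
carrots + orange with both tight: 3.688 servings and 2.046 servings → $2.79.
carrots + sweet potato: the both-tight solution has a negative serving — not a feasible corner.
carrots + broccoli with both tight: 3.17 servings and 1.689 servings → $2.78.
orange + sweet potato with both tight: 1.705 servings and 2.503 servings → $2.44.
orange + broccoli: the both-tight solution has a negative serving — not a feasible corner.
sweet potato + broccoli with both tight: 2.203 servings and 1.441 servings → $2.47.
So the least-cost plan costs $2.44.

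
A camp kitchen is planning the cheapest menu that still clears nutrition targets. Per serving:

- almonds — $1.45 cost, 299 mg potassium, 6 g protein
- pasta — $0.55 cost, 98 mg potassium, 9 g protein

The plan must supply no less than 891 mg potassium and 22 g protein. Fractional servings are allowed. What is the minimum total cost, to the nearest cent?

At the optimum either one food covers both requirements or two foods hit both targets exactly; no other combination can be cheaper.
almonds only: max(891/299, 22/6) = 3.667 servings → $5.32.
pasta only: max(891/98, 22/9) = 9.092 servings → $5.00.
almonds + pasta with both tight: 2.788 servings and 0.5858 servings → $4.36.
So the least-cost plan costs $4.36.

$4.36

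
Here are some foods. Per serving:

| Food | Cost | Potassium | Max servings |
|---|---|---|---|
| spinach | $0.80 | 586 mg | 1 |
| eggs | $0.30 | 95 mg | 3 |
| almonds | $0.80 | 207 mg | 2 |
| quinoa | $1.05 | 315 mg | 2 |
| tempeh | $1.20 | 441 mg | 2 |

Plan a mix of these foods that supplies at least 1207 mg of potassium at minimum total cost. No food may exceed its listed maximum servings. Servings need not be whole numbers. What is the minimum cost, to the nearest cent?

Cost per mg of potassium: spinach $0.0014, tempeh $0.0027, eggs $0.0032, quinoa $0.0033, almonds $0.0039.
Take 1 serving of spinach: +586.0 mg potassium for $0.80 (total $0.80, still need 621.0 mg).
Take 1.408 servings of tempeh: +621.0 mg potassium for $1.69 (total $2.49, still need 0.0 mg).
Filling from the cheapest source first is optimal under one linear minimum: $2.49.

$2.49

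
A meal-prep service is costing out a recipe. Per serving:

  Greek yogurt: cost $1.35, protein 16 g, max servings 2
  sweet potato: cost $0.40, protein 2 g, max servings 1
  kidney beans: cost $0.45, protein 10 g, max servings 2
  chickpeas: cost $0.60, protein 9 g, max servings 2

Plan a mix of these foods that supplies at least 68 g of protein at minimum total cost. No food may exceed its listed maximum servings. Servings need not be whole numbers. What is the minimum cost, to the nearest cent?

$4.63

Cost per g of protein: kidney beans $0.0450, chickpeas $0.0667, Greek yogurt $0.0844, sweet potato $0.2000.
Take 2 servings of kidney beans: +20.0 g protein for $0.90 (total $0.90, still need 48.0 g).
Take 2 servings of chickpeas: +18.0 g protein for $1.20 (total $2.10, still need 30.0 g).
Take 1.875 servings of Greek yogurt: +30.0 g protein for $2.53 (total $4.63, still need 0.0 g).
Greedy by cheapest-per-g is optimal for a single linear constraint, so the minimum cost is $4.63.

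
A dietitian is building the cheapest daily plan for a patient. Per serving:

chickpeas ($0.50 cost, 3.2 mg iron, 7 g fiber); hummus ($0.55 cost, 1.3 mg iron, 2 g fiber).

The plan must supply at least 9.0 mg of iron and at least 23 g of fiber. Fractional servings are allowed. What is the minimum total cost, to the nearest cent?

chickpeas only: max(9.0/3.2, 23/7) = 3.286 servings → $1.64.
hummus only: max(9.0/1.3, 23/2) = 11.5 servings → $6.33.
chickpeas + hummus: the both-tight solution has a negative serving — not a feasible corner.
Cheapest feasible corner: $1.64.

$1.64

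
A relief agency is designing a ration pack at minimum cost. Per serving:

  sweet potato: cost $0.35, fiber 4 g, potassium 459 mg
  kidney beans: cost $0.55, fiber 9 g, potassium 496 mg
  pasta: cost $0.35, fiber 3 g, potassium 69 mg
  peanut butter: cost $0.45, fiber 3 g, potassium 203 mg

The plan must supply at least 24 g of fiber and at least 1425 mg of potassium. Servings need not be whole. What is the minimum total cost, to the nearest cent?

$1.51

An LP optimum is at a vertex; with two nutrient constraints at most two foods are used. Check each candidate.
sweet potato only: max(24/4, 1425/459) = 6 servings → $2.10.
kidney beans only: max(24/9, 1425/496) = 2.873 servings → $1.58.
pasta only: max(24/3, 1425/69) = 20.65 servings → $7.23.
peanut butter only: max(24/3, 1425/203) = 8 servings → $3.60.
sweet potato + kidney beans with both tight: 0.429 servings and 2.476 servings → $1.51.
sweet potato + pasta with both tight: 2.379 servings and 4.828 servings → $2.52.
sweet potato + peanut butter with both targets exact would need a negative amount; discard.
kidney beans + pasta with both targets exact would need a negative amount; discard.
kidney beans + peanut butter with both tight: 1.761 servings and 2.717 servings → $2.19.
pasta + peanut butter with both tight: 1.485 servings and 6.515 servings → $3.45.
The minimum over all feasible corners is $1.51.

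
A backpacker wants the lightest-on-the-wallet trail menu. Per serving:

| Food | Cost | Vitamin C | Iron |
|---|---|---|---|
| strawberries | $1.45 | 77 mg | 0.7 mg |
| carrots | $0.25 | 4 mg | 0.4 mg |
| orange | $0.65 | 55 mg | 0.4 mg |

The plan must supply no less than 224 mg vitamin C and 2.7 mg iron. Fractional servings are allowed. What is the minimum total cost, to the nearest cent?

Minimising a linear cost over {vitamin C ≥ 224, iron ≥ 2.7, servings ≥ 0} — the optimum is at a vertex, using one or two foods.
strawberries only: max(224/77, 2.7/0.7) = 3.857 servings → $5.59.
carrots only: max(224/4, 2.7/0.4) = 56 servings → $14.00.
orange only: max(224/55, 2.7/0.4) = 6.75 servings → $4.39.
strawberries + carrots with both tight: 2.814 servings and 1.825 servings → $4.54.
strawberries + orange: intersection lies outside the first quadrant.
carrots + orange with both tight: 2.887 servings and 3.863 servings → $3.23.
The minimum over all feasible corners is $3.23.

$3.23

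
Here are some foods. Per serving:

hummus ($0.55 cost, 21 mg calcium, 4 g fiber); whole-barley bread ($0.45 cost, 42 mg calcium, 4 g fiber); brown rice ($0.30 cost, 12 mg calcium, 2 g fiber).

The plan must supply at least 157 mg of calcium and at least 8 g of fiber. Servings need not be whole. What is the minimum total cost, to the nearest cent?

A basic optimal solution has at most two foods positive. Try each food alone and each pair with both targets met exactly.
hummus only: max(157/21, 8/4) = 7.476 servings → $4.11.
whole-barley bread only: max(157/42, 8/4) = 3.738 servings → $1.68.
brown rice only: max(157/12, 8/2) = 13.08 servings → $3.92.
hummus + whole-barley bread: intersection lies outside the first quadrant.
hummus + brown rice: intersection lies outside the first quadrant.
whole-barley bread + brown rice: the both-tight solution has a negative serving — not a feasible corner.
Cheapest feasible corner: $1.68.

$1.68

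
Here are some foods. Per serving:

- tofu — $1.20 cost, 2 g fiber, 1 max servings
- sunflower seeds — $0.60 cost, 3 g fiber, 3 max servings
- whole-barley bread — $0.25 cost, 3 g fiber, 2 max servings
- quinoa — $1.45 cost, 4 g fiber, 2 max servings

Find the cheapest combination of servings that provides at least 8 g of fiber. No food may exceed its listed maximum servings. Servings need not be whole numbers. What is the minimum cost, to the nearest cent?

Cost per g of fiber: whole-barley bread $0.0833, sunflower seeds $0.2000, quinoa $0.3625, tofu $0.6000.
Take 2 servings of whole-barley bread: +6.0 g fiber for $0.50 (total $0.50, still need 2.0 g).
Take 0.6667 servings of sunflower seeds: +2.0 g fiber for $0.40 (total $0.90, still need 0.0 g).
Greedy by cheapest-per-g is optimal for a single linear constraint, so the minimum cost is $0.90.

$0.90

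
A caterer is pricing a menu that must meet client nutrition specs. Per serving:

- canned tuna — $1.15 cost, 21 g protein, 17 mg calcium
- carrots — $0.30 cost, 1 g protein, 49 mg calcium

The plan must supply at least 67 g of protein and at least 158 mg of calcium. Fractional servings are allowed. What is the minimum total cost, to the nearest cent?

An LP optimum is at a vertex; with two nutrient constraints at most two foods are used. Check each candidate.
canned tuna only: max(67/21, 158/17) = 9.294 servings → $10.69.
carrots only: max(67/1, 158/49) = 67 servings → $20.10.
canned tuna + carrots with both tight: 3.088 servings and 2.153 servings → $4.20.
The minimum over all feasible corners is $4.20.

$4.20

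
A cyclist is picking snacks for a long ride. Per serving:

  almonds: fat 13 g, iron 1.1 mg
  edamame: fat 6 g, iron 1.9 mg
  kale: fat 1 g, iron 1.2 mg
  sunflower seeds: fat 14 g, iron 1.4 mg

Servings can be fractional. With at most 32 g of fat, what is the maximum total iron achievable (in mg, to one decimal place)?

Iron per g fat: kale 1.2, edamame 0.3167, sunflower seeds 0.1, almonds 0.08462.
With no serving limits, spend the whole fat allowance on kale: 32 g / 1 g × 1.2 mg = 38.4 mg.

38.4 mg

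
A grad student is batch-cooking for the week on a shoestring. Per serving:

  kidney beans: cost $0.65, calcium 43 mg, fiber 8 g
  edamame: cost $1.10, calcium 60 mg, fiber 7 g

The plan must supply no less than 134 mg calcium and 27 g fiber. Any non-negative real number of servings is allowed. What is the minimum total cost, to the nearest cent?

The cheapest plan sits at a corner of the feasible region — with two constraints it uses at most two foods.
kidney beans only: max(134/43, 27/8) = 3.375 servings → $2.19.
edamame only: max(134/60, 27/7) = 3.857 servings → $4.24.
kidney beans + edamame with both targets exact would need a negative amount; discard.
The minimum over all feasible corners is $2.19.

$2.19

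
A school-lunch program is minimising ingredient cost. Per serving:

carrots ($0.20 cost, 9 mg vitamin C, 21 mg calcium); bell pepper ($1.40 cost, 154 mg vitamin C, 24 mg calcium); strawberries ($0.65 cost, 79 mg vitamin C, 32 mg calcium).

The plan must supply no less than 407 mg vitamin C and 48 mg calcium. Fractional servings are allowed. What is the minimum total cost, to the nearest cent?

Check every corner: each single food scaled to meet both minima, and each pair solved so both constraints bind.
carrots only: max(407/9, 48/21) = 45.22 servings → $9.04.
bell pepper only: max(407/154, 48/24) = 2.643 servings → $3.70.
strawberries only: max(407/79, 48/32) = 5.152 servings → $3.35.
carrots + bell pepper: intersection lies outside the first quadrant.
carrots + strawberries with both targets exact would need a negative amount; discard.
bell pepper + strawberries: the both-tight solution has a negative serving — not a feasible corner.
The minimum over all feasible corners is $3.35.

$3.35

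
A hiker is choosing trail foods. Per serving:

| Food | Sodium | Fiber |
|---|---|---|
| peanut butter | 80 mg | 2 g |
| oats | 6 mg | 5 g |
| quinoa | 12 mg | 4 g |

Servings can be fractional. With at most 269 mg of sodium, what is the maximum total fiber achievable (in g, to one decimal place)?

224.2 g

Fiber per mg sodium: oats 0.8333, quinoa 0.3333, peanut butter 0.025.
With no serving limits, spend the whole sodium allowance on oats: 269 mg / 6 mg × 5 g = 224.2 g.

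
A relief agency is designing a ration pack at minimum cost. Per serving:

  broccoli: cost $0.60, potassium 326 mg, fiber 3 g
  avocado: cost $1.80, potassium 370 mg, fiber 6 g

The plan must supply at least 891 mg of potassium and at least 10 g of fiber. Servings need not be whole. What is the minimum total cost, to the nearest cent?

$2.00

Two binding constraints pin down two serving amounts, so the optimal mix uses at most two foods. The candidates are each food alone (scaled to the tighter of potassium/fiber) and each pair with both constraints tight.
broccoli only: max(891/326, 10/3) = 3.333 servings → $2.00.
avocado only: max(891/370, 10/6) = 2.408 servings → $4.33.
broccoli + avocado with both tight: 1.946 servings and 0.6939 servings → $2.42.
Cheapest feasible corner: $2.00.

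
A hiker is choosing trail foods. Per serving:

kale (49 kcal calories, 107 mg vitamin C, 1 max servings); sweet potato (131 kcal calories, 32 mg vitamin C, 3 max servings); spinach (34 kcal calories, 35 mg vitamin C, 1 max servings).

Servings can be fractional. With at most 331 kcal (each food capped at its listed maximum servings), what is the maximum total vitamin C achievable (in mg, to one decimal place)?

202.6 mg

Vitamin C per kcal: kale 2.184, spinach 1.029, sweet potato 0.2443.
Take 1 serving of kale: uses 49 kcal, +107.0 mg vitamin C (running total 107.0 mg).
Take 1 serving of spinach: uses 34 kcal, +35.0 mg vitamin C (running total 142.0 mg).
Take 1.893 servings of sweet potato: uses 248 kcal, +60.6 mg vitamin C (running total 202.6 mg).
Filling greedily by vitamin C-per-kcal is optimal for one linear limit, giving 202.6 mg.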